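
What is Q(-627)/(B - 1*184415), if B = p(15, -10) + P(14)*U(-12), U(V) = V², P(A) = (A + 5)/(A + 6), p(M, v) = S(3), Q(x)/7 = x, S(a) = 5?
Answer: 7315/307122 ≈ 0.023818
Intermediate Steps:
Q(x) = 7*x
p(M, v) = 5
P(A) = (5 + A)/(6 + A)
B = 709/5 (B = 5 + ((5 + 14)/(6 + 14))*(-12)² = 5 + (19/20)*144 = 5 + 684/5 = 709/5 ≈ 141.80)
Q(-627)/(B - 1*184415) = (7*(-627))/(709/5 - 1*184415) = -4389/(709/5 - 184415) = -4389/(-921366/5) = -4389*(-5/921366) = 7315/307122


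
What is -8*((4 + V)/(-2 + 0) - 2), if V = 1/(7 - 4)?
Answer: 100/3 ≈ 33.333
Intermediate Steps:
V = 1/3 ≈ 0.33333
-8*((4 + V)/(-2 + 0) - 2) = -8*((4 + 1/3)/(-2 + 0) - 2) = -8*((13/3)/(-2) - 2) = -8*((13/3)*(-1/2) - 2) = -8*(-13/6 - 2) = -8*(-25/6) = 100/3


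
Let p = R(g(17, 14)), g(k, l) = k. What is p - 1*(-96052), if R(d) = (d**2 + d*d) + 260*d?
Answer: 101050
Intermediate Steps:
R(d) = 2*d**2 + 260*d (R(d) = (d**2 + d**2) + 260*d = 2*d**2 + 260*d)
p = 4998 (p = 2*17*(130 + 17) = 2*17*147 = 4998)
p - 1*(-96052) = 4998 - 1*(-96052) = 4998 + 96052 = 101050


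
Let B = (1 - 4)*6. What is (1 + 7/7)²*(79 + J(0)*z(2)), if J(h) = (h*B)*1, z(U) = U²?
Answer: 316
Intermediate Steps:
B = -18 (B = -3*6 = -18)
J(h) = -18*h (J(h) = (h*(-18))*1 = -18*h*1 = -18*h)
(1 + 7/7)²*(79 + J(0)*z(2)) = (1 + 7/7)²*(79 - 18*0*2²) = (1 + 7*(⅐))²*(79 + 0*4) = (1 + 1)²*(79 + 0) = 2²*79 = 4*79 = 316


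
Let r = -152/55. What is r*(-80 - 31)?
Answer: 16872/55 ≈ 306.76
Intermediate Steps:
r = -152/55 (r = -152*1/55 = -152/55 ≈ -2.7636)
r*(-80 - 31) = -152*(-80 - 31)/55 = -152/55*(-111) = 16872/55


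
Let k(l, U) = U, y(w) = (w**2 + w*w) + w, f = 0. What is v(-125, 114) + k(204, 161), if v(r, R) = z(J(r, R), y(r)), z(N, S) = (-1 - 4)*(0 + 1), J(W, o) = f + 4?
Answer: 156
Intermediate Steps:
J(W, o) = 4 (J(W, o) = 0 + 4 = 4)
y(w) = w + 2*w**2 (y(w) = (w**2 + w**2) + w = 2*w**2 + w = w + 2*w**2)
z(N, S) = -5 (z(N, S) = -5*1 = -5)
v(r, R) = -5
v(-125, 114) + k(204, 161) = -5 + 161 = 156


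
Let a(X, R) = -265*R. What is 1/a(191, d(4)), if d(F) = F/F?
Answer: -1/265 ≈ -0.0037736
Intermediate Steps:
d(F) = 1
1/a(191, d(4)) = 1/(-265*1) = 1/(-265) = -1/265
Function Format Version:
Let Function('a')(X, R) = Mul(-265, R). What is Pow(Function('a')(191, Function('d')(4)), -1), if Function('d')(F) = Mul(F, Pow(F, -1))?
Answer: Rational(-1, 265) ≈ -0.0037736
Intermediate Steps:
Function('d')(F) = 1
Pow(Function('a')(191, Function('d')(4)), -1) = Pow(Mul(-265, 1), -1) = Pow(-265, -1) = Rational(-1, 265)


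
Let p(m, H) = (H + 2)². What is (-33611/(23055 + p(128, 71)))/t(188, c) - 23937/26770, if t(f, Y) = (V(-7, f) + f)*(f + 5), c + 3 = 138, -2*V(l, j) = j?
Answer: -6163539529603/6892505737280 ≈ -0.89424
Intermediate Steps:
V(l, j) = -j/2
p(m, H) = (2 + H)²
c = 135 (c = -3 + 138 = 135)
t(f, Y) = f*(5 + f)/2 (t(f, Y) = (-f/2 + f)*(f + 5) = (f/2)*(5 + f) = f*(5 + f)/2)
(-33611/(23055 + p(128, 71)))/t(188, c) - 23937/26770 = (-33611/(23055 + (2 + 71)²))/(((½)*188*(5 + 188))) - 23937/26770 = (-33611/(23055 + 73²))/(((½)*188*193)) - 23937*1/26770 = -33611/(23055 + 5329)/18142 - 23937/26770 = -33611/28384*(1/18142) - 23937/26770 = -33611*1/28384*(1/18142) - 23937/26770 = -33611/28384*1/18142 - 23937/26770 = -33611/514942528 - 23937/26770 = -6163539529603/6892505737280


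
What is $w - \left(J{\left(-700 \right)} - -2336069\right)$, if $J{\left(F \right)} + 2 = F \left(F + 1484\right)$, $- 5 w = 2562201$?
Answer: $- \frac{11498536}{5} \approx -2.2997 \cdot 10^{6}$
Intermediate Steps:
$w = - \frac{2562201}{5}$ ($w = \left(- \frac{1}{5}\right) 2562201 = - \frac{2562201}{5} \approx -5.1244 \cdot 10^{5}$)
$J{\left(F \right)} = -2 + F \left(1484 + F\right)$ ($J{\left(F \right)} = -2 + F \left(F + 1484\right) = -2 + F \left(1484 + F\right)$)
$w - \left(J{\left(-700 \right)} - -2336069\right) = - \frac{2562201}{5} - \left(\left(-2 + \left(-700\right)^{2} + 1484 \left(-700\right)\right) - -2336069\right) = - \frac{2562201}{5} - \left(\left(-2 + 490000 - 1038800\right) + 2336069\right) = - \frac{2562201}{5} - \left(-548802 + 2336069\right) = - \frac{2562201}{5} - 1787267 = - \frac{11498536}{5}$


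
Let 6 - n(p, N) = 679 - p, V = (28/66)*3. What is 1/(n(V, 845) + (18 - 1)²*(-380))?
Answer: -11/1215409 ≈ -9.0504e-6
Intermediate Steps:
V = 14/11 (V = (28*(1/66))*3 = (14/33)*3 = 14/11 ≈ 1.2727)
n(p, N) = -673 + p (n(p, N) = 6 - (679 - p) = 6 + (-679 + p) = -673 + p)
1/(n(V, 845) + (18 - 1)²*(-380)) = 1/((-673 + 14/11) + (18 - 1)²*(-380)) = 1/(-7389/11 + 17²*(-380)) = 1/(-7389/11 + 289*(-380)) = 1/(-7389/11 - 109820) = 1/(-1215409/11) = -11/1215409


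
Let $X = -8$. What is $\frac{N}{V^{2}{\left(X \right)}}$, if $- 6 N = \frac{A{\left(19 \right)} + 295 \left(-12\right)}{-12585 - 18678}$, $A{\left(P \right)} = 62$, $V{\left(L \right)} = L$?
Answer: $- \frac{1739}{6002496} \approx -0.00028971$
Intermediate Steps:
$N = - \frac{1739}{93789}$ ($N = - \frac{\left(62 + 295 \left(-12\right)\right) \frac{1}{-12585 - 18678}}{6} = - \frac{\left(62 - 3540\right) \frac{1}{-31263}}{6} = - \frac{\left(-3478\right) \left(- \frac{1}{31263}\right)}{6} = \left(- \frac{1}{6}\right) \frac{3478}{31263} = - \frac{1739}{93789} \approx -0.018542$)
$\frac{N}{V^{2}{\left(X \right)}} = - \frac{1739}{93789 \left(-8\right)^{2}} = - \frac{1739}{93789 \cdot 64} = \left(- \frac{1739}{93789}\right) \frac{1}{64} = - \frac{1739}{6002496}$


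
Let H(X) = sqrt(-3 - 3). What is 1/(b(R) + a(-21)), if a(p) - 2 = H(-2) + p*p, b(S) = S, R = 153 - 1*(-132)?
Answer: 364/264995 - I*sqrt(6)/529990 ≈ 0.0013736 - 4.6218e-6*I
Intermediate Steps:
H(X) = I*sqrt(6) (H(X) = sqrt(-6) = I*sqrt(6))
R = 285 (R = 153 + 132 = 285)
a(p) = 2 + p**2 + I*sqrt(6) (a(p) = 2 + (I*sqrt(6) + p*p) = 2 + (I*sqrt(6) + p**2) = 2 + (p**2 + I*sqrt(6)) = 2 + p**2 + I*sqrt(6))
1/(b(R) + a(-21)) = 1/(285 + (2 + (-21)**2 + I*sqrt(6))) = 1/(285 + (2 + 441 + I*sqrt(6))) = 1/(285 + (443 + I*sqrt(6))) = 1/(728 + I*sqrt(6))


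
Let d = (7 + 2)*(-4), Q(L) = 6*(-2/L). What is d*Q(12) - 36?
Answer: 0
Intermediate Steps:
Q(L) = -12/L
d = -36 (d = 9*(-4) = -36)
d*Q(12) - 36 = -(-432)/12 - 36 = -36*(-1) - 36 = 36 - 36 = 0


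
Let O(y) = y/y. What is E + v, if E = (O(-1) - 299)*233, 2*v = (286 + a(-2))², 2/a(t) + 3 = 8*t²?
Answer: -23982186/841 ≈ -28516.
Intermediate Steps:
a(t) = 2/(-3 + 8*t²)
O(y) = 1
v = 34411808/841 (v = (286 + 2/(-3 + 8*(-2)²))²/2 = (286 + 2/(-3 + 8*4))²/2 = (286 + 2/(-3 + 32))²/2 = (286 + 2/29)²/2 = (8296/29)²/2 = (½)*(68823616/841) = 34411808/841 ≈ 40918.)
E = -69434 (E = (1 - 299)*233 = -298*233 = -69434)
E + v = -69434 + 34411808/841 = -23982186/841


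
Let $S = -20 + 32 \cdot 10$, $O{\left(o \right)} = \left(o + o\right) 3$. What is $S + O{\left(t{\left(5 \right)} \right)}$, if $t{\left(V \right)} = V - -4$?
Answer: $354$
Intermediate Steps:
$t{\left(V \right)} = 4 + V$ ($t{\left(V \right)} = V + 4 = 4 + V$)
$O{\left(o \right)} = 6 o$ ($O{\left(o \right)} = 2 o 3 = 6 o$)
$S = 300$ ($S = -20 + 320 = 300$)
$S + O{\left(t{\left(5 \right)} \right)} = 300 + 6 \left(4 + 5\right) = 300 + 6 \cdot 9 = 300 + 54 = 354$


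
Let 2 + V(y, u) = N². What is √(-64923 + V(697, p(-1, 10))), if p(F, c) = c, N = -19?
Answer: 2*I*√16141 ≈ 254.09*I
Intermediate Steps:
V(y, u) = 359 (V(y, u) = -2 + (-19)² = -2 + 361 = 359)
√(-64923 + V(697, p(-1, 10))) = √(-64923 + 359) = √(-64564) = 2*I*√16141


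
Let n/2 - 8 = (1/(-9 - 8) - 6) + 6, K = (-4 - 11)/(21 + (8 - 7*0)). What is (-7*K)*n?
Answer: 28350/493 ≈ 57.505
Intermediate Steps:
K = -15/29 (K = -15/(21 + (8 - 1*0)) = -15/(21 + (8 + 0)) = -15/(21 + 8) = -15/29 ≈ -0.51724)
n = 270/17 (n = 16 + 2*((1/(-9 - 8) - 6) + 6) = 16 + 2*((1/(-17) - 6) + 6) = 16 + 2*((-1/17 - 6) + 6) = 16 + 2*(-103/17 + 6) = 16 + 2*(-1/17) = 16 - 2/17 = 270/17 ≈ 15.882)
(-7*K)*n = -7*(-15/29)*(270/17) = (105/29)*(270/17) = 28350/493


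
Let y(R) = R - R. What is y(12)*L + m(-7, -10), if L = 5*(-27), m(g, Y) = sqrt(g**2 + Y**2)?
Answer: sqrt(149) ≈ 12.207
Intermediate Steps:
y(R) = 0
m(g, Y) = sqrt(Y**2 + g**2)
L = -135
y(12)*L + m(-7, -10) = 0*(-135) + sqrt((-10)**2 + (-7)**2) = 0 + sqrt(100 + 49) = 0 + sqrt(149) = sqrt(149)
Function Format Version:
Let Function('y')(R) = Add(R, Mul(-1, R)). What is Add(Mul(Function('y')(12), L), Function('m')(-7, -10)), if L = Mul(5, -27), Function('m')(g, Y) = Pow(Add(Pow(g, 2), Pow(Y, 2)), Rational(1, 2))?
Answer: Pow(149, Rational(1, 2)) ≈ 12.207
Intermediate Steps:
Function('y')(R) = 0
Function('m')(g, Y) = Pow(Add(Pow(Y, 2), Pow(g, 2)), Rational(1, 2))
L = -135
Add(Mul(Function('y')(12), L), Function('m')(-7, -10)) = Add(Mul(0, -135), Pow(Add(Pow(-10, 2), Pow(-7, 2)), Rational(1, 2))) = Add(0, Pow(Add(100, 49), Rational(1, 2))) = Add(0, Pow(149, Rational(1, 2))) = Pow(149, Rational(1, 2))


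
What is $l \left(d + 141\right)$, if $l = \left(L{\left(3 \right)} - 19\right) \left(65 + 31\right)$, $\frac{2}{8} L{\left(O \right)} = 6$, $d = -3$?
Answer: $66240$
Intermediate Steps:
$L{\left(O \right)} = 24$ ($L{\left(O \right)} = 4 \cdot 6 = 24$)
$l = 480$ ($l = \left(24 - 19\right) \left(65 + 31\right) = 5 \cdot 96 = 480$)
$l \left(d + 141\right) = 480 \left(-3 + 141\right) = 480 \cdot 138 = 66240$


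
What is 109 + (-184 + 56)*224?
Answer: -28563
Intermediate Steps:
109 + (-184 + 56)*224 = 109 - 128*224 = 109 - 28672 = -28563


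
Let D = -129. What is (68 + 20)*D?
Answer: -11352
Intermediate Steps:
(68 + 20)*D = (68 + 20)*(-129) = 88*(-129) = -11352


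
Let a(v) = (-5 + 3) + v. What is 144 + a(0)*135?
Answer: -126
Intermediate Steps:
a(v) = -2 + v
144 + a(0)*135 = 144 + (-2 + 0)*135 = 144 - 2*135 = 144 - 270 = -126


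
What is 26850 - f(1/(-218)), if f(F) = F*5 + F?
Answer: 2926653/109 ≈ 26850.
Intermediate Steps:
f(F) = 6*F (f(F) = 5*F + F = 6*F)
26850 - f(1/(-218)) = 26850 - 6*1/(-218) = 26850 - 6*1*(-1/218) = 26850 - 6*(-1)/218 = 26850 - 1*(-3/109) = 26850 + 3/109 = 2926653/109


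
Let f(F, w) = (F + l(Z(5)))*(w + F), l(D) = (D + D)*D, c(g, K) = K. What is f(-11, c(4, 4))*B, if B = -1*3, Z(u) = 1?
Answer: -189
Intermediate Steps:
B = -3
l(D) = 2*D**2 (l(D) = (2*D)*D = 2*D**2)
f(F, w) = (2 + F)*(F + w) (f(F, w) = (F + 2*1**2)*(w + F) = (F + 2*1)*(F + w) = (F + 2)*(F + w) = (2 + F)*(F + w))
f(-11, c(4, 4))*B = ((-11)**2 + 2*(-11) + 2*4 - 11*4)*(-3) = (121 - 22 + 8 - 44)*(-3) = 63*(-3) = -189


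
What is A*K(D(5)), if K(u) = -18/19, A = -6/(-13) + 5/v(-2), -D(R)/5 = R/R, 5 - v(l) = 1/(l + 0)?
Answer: -3528/2717 ≈ -1.2985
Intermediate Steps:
v(l) = 5 - 1/l (v(l) = 5 - 1/(l + 0) = 5 - 1/l)
D(R) = -5 (D(R) = -5*R/R = -5*1 = -5)
A = 196/143 (A = -6/(-13) + 5/(5 - 1/(-2)) = -6*(-1/13) + 5/(5 - 1*(-½)) = 6/13 + 5/(5 + ½) = 6/13 + 5/(11/2) = 6/13 + 5*(2/11) = 6/13 + 10/11 = 196/143 ≈ 1.3706)
K(u) = -18/19 (K(u) = -18*1/19 = -18/19)
A*K(D(5)) = (196/143)*(-18/19) = -3528/2717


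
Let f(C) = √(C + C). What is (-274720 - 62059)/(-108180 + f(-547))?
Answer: 18216376110/5851456747 + 336779*I*√1094/11702913494 ≈ 3.1131 + 0.00095183*I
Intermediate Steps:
f(C) = √2*√C (f(C) = √(2*C) = √2*√C)
(-274720 - 62059)/(-108180 + f(-547)) = (-274720 - 62059)/(-108180 + √2*√(-547)) = -336779/(-108180 + √2*(I*√547)) = -336779/(-108180 + I*√1094)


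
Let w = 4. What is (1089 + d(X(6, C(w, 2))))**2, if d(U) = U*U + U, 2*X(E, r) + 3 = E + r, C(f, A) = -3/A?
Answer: 304328025/256 ≈ 1.1888e+6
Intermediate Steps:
X(E, r) = -3/2 + E/2 + r/2 (X(E, r) = -3/2 + (E + r)/2 = -3/2 + (E/2 + r/2) = -3/2 + E/2 + r/2)
d(U) = U + U**2 (d(U) = U**2 + U = U + U**2)
(1089 + d(X(6, C(w, 2))))**2 = (1089 + (-3/2 + (1/2)*6 + (-3/2)/2)*(1 + (-3/2 + (1/2)*6 + (-3/2)/2)))**2 = (1089 + (-3/2 + 3 + (-3*1/2)/2)*(1 + (-3/2 + 3 + (-3*1/2)/2)))**2 = (1089 + (-3/2 + 3 + (1/2)*(-3/2))*(1 + (-3/2 + 3 + (1/2)*(-3/2))))**2 = (1089 + (-3/2 + 3 - 3/4)*(1 + (-3/2 + 3 - 3/4)))**2 = (1089 + 3*(1 + 3/4)/4)**2 = (1089 + (3/4)*(7/4))**2 = (1089 + 21/16)**2 = (17445/16)**2 = 304328025/256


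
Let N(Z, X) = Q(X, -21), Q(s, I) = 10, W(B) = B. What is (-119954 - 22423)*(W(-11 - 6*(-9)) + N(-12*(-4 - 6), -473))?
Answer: -7545981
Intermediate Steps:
N(Z, X) = 10
(-119954 - 22423)*(W(-11 - 6*(-9)) + N(-12*(-4 - 6), -473)) = (-119954 - 22423)*((-11 - 6*(-9)) + 10) = -142377*((-11 + 54) + 10) = -142377*(43 + 10) = -142377*53 = -7545981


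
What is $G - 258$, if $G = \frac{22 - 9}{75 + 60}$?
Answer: $- \frac{34817}{135} \approx -257.9$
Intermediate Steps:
$G = \frac{13}{135} \approx 0.096296$
$G - 258 = \frac{13}{135} - 258 = - \frac{34817}{135}$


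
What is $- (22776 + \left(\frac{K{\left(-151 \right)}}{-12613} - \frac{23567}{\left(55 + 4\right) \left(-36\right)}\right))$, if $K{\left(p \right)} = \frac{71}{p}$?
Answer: $- \frac{92180451297137}{4045291812} \approx -22787.0$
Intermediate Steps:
$- (22776 + \left(\frac{K{\left(-151 \right)}}{-12613} - \frac{23567}{\left(55 + 4\right) \left(-36\right)}\right)) = - (22776 - \left(23567 \left(- \frac{1}{36 \left(55 + 4\right)}\right) - \frac{71 \frac{1}{-151}}{-12613}\right)) = - (22776 + \left(71 \left(- \frac{1}{151}\right) \left(- \frac{1}{12613}\right) - \frac{23567}{59 \left(-36\right)}\right)) = - (22776 - \left(- \frac{71}{1904563} + \frac{23567}{-2124}\right)) = - (22776 + \left(\frac{71}{1904563} - - \frac{23567}{2124}\right)) = - (22776 + \left(\frac{71}{1904563} + \frac{23567}{2124}\right)) = - (22776 + \frac{44884987025}{4045291812}) = \left(-1\right) \frac{92180451297137}{4045291812} = - \frac{92180451297137}{4045291812}$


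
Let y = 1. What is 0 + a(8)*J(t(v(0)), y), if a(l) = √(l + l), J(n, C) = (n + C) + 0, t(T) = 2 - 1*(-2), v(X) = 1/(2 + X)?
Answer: 20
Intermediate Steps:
t(T) = 4 (t(T) = 2 + 2 = 4)
J(n, C) = C + n (J(n, C) = (C + n) + 0 = C + n)
a(l) = √2*√l (a(l) = √(2*l) = √2*√l)
0 + a(8)*J(t(v(0)), y) = 0 + (√2*√8)*(1 + 4) = 0 + (√2*(2*√2))*5 = 0 + 4*5 = 0 + 20 = 20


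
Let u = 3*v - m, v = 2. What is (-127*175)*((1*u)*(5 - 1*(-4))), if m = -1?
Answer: -1400175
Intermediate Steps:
u = 7 (u = 3*2 - 1*(-1) = 6 + 1 = 7)
(-127*175)*((1*u)*(5 - 1*(-4))) = (-127*175)*((1*7)*(5 - 1*(-4))) = -155575*(5 + 4) = -155575*9 = -22225*63 = -1400175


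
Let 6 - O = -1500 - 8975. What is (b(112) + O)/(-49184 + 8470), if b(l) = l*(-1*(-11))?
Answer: -11713/40714 ≈ -0.28769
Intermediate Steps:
O = 10481 (O = 6 - (-1500 - 8975) = 6 - 1*(-10475) = 6 + 10475 = 10481)
b(l) = 11*l (b(l) = l*11 = 11*l)
(b(112) + O)/(-49184 + 8470) = (11*112 + 10481)/(-49184 + 8470) = (1232 + 10481)/(-40714) = 11713*(-1/40714) = -11713/40714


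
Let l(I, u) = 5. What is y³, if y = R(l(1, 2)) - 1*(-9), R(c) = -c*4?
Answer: -1331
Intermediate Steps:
R(c) = -4*c
y = -11 (y = -4*5 - 1*(-9) = -20 + 9 = -11)
y³ = (-11)³ = -1331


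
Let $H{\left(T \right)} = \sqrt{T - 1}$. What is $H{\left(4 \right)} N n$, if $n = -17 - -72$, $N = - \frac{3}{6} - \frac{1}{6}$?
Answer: $- \frac{110 \sqrt{3}}{3} \approx -63.509$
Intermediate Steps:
$N = - \frac{2}{3}$ ($N = \left(-3\right) \frac{1}{6} - \frac{1}{6} = - \frac{1}{2} - \frac{1}{6} = - \frac{2}{3} \approx -0.66667$)
$n = 55$ ($n = -17 + 72 = 55$)
$H{\left(T \right)} = \sqrt{-1 + T}$
$H{\left(4 \right)} N n = \sqrt{-1 + 4} \left(- \frac{2}{3}\right) 55 = \sqrt{3} \left(- \frac{2}{3}\right) 55 = - \frac{2 \sqrt{3}}{3} \cdot 55 = - \frac{110 \sqrt{3}}{3}$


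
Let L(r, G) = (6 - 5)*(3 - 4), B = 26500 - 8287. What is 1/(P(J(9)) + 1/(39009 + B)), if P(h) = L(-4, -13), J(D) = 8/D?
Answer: -57222/57221 ≈ -1.0000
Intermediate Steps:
B = 18213
L(r, G) = -1 (L(r, G) = 1*(-1) = -1)
P(h) = -1
1/(P(J(9)) + 1/(39009 + B)) = 1/(-1 + 1/(39009 + 18213)) = 1/(-1 + 1/57222) = 1/(-57221/57222) = -57222/57221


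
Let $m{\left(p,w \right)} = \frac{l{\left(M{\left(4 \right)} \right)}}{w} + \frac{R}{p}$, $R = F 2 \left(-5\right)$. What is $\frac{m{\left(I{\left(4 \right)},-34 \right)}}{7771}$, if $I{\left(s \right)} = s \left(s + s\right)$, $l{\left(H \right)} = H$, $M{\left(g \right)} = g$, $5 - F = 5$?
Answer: $- \frac{2}{132107} \approx -1.5139 \cdot 10^{-5}$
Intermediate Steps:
$F = 0$ ($F = 5 - 5 = 0$)
$R = 0$ ($R = 0 \cdot 2 \left(-5\right) = 0 \left(-5\right) = 0$)
$I{\left(s \right)} = 2 s^{2}$ ($I{\left(s \right)} = s 2 s = 2 s^{2}$)
$m{\left(p,w \right)} = \frac{4}{w}$ ($m{\left(p,w \right)} = \frac{4}{w} + \frac{0}{p} = \frac{4}{w} + 0 = \frac{4}{w}$)
$\frac{m{\left(I{\left(4 \right)},-34 \right)}}{7771} = \frac{4 \frac{1}{-34}}{7771} = 4 \left(- \frac{1}{34}\right) \frac{1}{7771} = \left(- \frac{2}{17}\right) \frac{1}{7771} = - \frac{2}{132107}$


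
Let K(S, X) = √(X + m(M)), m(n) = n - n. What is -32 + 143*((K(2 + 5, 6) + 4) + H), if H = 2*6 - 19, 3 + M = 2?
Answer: -461 + 143*√6 ≈ -110.72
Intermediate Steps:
M = -1 (M = -3 + 2 = -1)
m(n) = 0
K(S, X) = √X (K(S, X) = √(X + 0) = √X)
H = -7 (H = 12 - 19 = -7)
-32 + 143*((K(2 + 5, 6) + 4) + H) = -32 + 143*((√6 + 4) - 7) = -32 + 143*((4 + √6) - 7) = -32 + 143*(-3 + √6) = -32 + (-429 + 143*√6) = -461 + 143*√6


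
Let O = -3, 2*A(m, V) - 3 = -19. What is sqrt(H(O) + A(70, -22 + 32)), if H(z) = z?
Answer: I*sqrt(11) ≈ 3.3166*I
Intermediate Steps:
A(m, V) = -8 (A(m, V) = 3/2 + (1/2)*(-19) = 3/2 - 19/2 = -8)
sqrt(H(O) + A(70, -22 + 32)) = sqrt(-3 - 8) = sqrt(-11) = I*sqrt(11)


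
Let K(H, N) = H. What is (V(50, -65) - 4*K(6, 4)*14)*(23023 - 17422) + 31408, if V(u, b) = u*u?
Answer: 12151972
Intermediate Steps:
V(u, b) = u²
(V(50, -65) - 4*K(6, 4)*14)*(23023 - 17422) + 31408 = (50² - 4*6*14)*(23023 - 17422) + 31408 = (2500 - 24*14)*5601 + 31408 = (2500 - 336)*5601 + 31408 = 2164*5601 + 31408 = 12120564 + 31408 = 12151972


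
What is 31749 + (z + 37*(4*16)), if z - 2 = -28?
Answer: 34091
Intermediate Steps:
z = -26 (z = 2 - 28 = -26)
31749 + (z + 37*(4*16)) = 31749 + (-26 + 37*(4*16)) = 31749 + (-26 + 37*64) = 31749 + (-26 + 2368) = 31749 + 2342 = 34091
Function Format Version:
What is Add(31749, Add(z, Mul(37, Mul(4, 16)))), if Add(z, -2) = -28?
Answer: 34091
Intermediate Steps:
z = -26 (z = Add(2, -28) = -26)
Add(31749, Add(z, Mul(37, Mul(4, 16)))) = Add(31749, Add(-26, Mul(37, Mul(4, 16)))) = Add(31749, Add(-26, Mul(37, 64))) = Add(31749, Add(-26, 2368)) = Add(31749, 2342) = 34091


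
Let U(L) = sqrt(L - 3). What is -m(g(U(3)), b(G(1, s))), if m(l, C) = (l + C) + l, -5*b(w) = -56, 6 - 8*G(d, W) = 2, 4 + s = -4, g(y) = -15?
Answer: 94/5 ≈ 18.800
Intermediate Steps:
U(L) = sqrt(-3 + L)
s = -8 (s = -4 - 4 = -8)
G(d, W) = 1/2 (G(d, W) = 3/4 - 1/8*2 = 3/4 - 1/4 = 1/2)
b(w) = 56/5 (b(w) = -1/5*(-56) = 56/5)
m(l, C) = C + 2*l (m(l, C) = (C + l) + l = C + 2*l)
-m(g(U(3)), b(G(1, s))) = -(56/5 + 2*(-15)) = -(56/5 - 30) = -1*(-94/5) = 94/5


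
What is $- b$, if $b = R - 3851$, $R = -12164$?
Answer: $16015$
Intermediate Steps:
$b = -16015$ ($b = -12164 - 3851 = -16015$)
$- b = \left(-1\right) \left(-16015\right) = 16015$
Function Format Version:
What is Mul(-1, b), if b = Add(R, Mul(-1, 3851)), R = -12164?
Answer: 16015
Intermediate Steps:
b = -16015 (b = Add(-12164, Mul(-1, 3851)) = Add(-12164, -3851) = -16015)
Mul(-1, b) = Mul(-1, -16015) = 16015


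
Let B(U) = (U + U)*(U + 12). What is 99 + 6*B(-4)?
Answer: -285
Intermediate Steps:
B(U) = 2*U*(12 + U) (B(U) = (2*U)*(12 + U) = 2*U*(12 + U))
99 + 6*B(-4) = 99 + 6*(2*(-4)*(12 - 4)) = 99 + 6*(2*(-4)*8) = 99 + 6*(-64) = 99 - 384 = -285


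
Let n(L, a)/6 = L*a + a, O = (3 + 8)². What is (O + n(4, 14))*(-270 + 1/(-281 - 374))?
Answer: -95676391/655 ≈ -1.4607e+5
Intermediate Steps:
O = 121 (O = 11² = 121)
n(L, a) = 6*a + 6*L*a (n(L, a) = 6*(L*a + a) = 6*(a + L*a) = 6*a + 6*L*a)
(O + n(4, 14))*(-270 + 1/(-281 - 374)) = (121 + 6*14*(1 + 4))*(-270 + 1/(-281 - 374)) = (121 + 6*14*5)*(-270 + 1/(-655)) = (121 + 420)*(-270 - 1/655) = 541*(-176851/655) = -95676391/655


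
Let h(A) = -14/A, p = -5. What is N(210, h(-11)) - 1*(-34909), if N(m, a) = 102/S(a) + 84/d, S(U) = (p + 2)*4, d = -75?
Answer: 1744969/50 ≈ 34899.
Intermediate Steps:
S(U) = -12 (S(U) = (-5 + 2)*4 = -3*4 = -12)
N(m, a) = -481/50 (N(m, a) = 102/(-12) + 84/(-75) = 102*(-1/12) + 84*(-1/75) = -17/2 - 28/25 = -481/50)
N(210, h(-11)) - 1*(-34909) = -481/50 - 1*(-34909) = -481/50 + 34909 = 1744969/50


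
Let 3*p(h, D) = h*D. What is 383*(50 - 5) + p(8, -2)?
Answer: 51689/3 ≈ 17230.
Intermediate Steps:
p(h, D) = D*h/3 (p(h, D) = (h*D)/3 = (D*h)/3 = D*h/3)
383*(50 - 5) + p(8, -2) = 383*(50 - 5) + (⅓)*(-2)*8 = 383*45 - 16/3 = 17235 - 16/3 = 51689/3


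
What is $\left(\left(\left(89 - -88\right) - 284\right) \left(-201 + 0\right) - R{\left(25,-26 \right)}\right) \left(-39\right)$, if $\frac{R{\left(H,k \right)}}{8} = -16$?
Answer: $-843765$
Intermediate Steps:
$R{\left(H,k \right)} = -128$ ($R{\left(H,k \right)} = 8 \left(-16\right) = -128$)
$\left(\left(\left(89 - -88\right) - 284\right) \left(-201 + 0\right) - R{\left(25,-26 \right)}\right) \left(-39\right) = \left(\left(\left(89 - -88\right) - 284\right) \left(-201 + 0\right) - -128\right) \left(-39\right) = \left(\left(\left(89 + 88\right) - 284\right) \left(-201\right) + 128\right) \left(-39\right) = \left(\left(177 - 284\right) \left(-201\right) + 128\right) \left(-39\right) = \left(\left(-107\right) \left(-201\right) + 128\right) \left(-39\right) = \left(21507 + 128\right) \left(-39\right) = 21635 \left(-39\right) = -843765$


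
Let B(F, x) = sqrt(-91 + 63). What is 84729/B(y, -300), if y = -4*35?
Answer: -84729*I*sqrt(7)/14 ≈ -16012.0*I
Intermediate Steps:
y = -140
B(F, x) = 2*I*sqrt(7) (B(F, x) = sqrt(-28) = 2*I*sqrt(7))
84729/B(y, -300) = 84729/((2*I*sqrt(7))) = 84729*(-I*sqrt(7)/14) = -84729*I*sqrt(7)/14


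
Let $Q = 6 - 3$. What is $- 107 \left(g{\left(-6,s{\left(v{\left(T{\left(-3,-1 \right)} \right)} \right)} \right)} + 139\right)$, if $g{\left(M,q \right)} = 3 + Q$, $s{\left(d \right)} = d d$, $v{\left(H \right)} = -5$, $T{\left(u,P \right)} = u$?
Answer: $-15515$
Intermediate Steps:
$Q = 3$ ($Q = 6 - 3 = 3$)
$s{\left(d \right)} = d^{2}$
$g{\left(M,q \right)} = 6$ ($g{\left(M,q \right)} = 3 + 3 = 6$)
$- 107 \left(g{\left(-6,s{\left(v{\left(T{\left(-3,-1 \right)} \right)} \right)} \right)} + 139\right) = - 107 \left(6 + 139\right) = \left(-107\right) 145 = -15515$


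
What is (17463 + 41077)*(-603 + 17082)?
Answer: 964680660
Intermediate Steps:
(17463 + 41077)*(-603 + 17082) = 58540*16479 = 964680660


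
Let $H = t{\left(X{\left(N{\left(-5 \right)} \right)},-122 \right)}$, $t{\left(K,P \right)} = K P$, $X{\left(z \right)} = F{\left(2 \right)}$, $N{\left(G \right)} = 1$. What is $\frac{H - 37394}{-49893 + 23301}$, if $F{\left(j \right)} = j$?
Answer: $\frac{6273}{4432} \approx 1.4154$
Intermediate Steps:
$X{\left(z \right)} = 2$
$H = -244$ ($H = 2 \left(-122\right) = -244$)
$\frac{H - 37394}{-49893 + 23301} = \frac{-244 - 37394}{-49893 + 23301} = - \frac{37638}{-26592} = \left(-37638\right) \left(- \frac{1}{26592}\right) = \frac{6273}{4432}$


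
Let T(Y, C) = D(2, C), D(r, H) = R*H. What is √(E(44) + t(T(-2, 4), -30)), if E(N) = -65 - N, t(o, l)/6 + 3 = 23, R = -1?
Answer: √11 ≈ 3.3166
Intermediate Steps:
D(r, H) = -H
T(Y, C) = -C
t(o, l) = 120 (t(o, l) = -18 + 6*23 = -18 + 138 = 120)
√(E(44) + t(T(-2, 4), -30)) = √((-65 - 1*44) + 120) = √((-65 - 44) + 120) = √(-109 + 120) = √11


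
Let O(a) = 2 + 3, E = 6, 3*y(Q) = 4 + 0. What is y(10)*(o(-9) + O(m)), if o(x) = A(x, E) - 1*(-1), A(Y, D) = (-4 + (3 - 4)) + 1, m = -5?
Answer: 8/3 ≈ 2.6667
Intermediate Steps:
y(Q) = 4/3 (y(Q) = (4 + 0)/3 = (⅓)*4 = 4/3)
A(Y, D) = -4 (A(Y, D) = (-4 - 1) + 1 = -5 + 1 = -4)
o(x) = -3 (o(x) = -4 - 1*(-1) = -4 + 1 = -3)
O(a) = 5
y(10)*(o(-9) + O(m)) = 4*(-3 + 5)/3 = (4/3)*2 = 8/3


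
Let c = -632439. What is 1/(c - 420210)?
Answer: -1/1052649 ≈ -9.4998e-7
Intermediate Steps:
1/(c - 420210) = 1/(-632439 - 420210) = 1/(-1052649) = -1/1052649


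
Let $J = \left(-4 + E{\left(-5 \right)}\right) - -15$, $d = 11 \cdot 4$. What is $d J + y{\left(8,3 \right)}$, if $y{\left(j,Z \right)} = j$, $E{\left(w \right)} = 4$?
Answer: $668$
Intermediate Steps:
$d = 44$
$J = 15$ ($J = \left(-4 + 4\right) - -15 = 0 + 15 = 15$)
$d J + y{\left(8,3 \right)} = 44 \cdot 15 + 8 = 660 + 8 = 668$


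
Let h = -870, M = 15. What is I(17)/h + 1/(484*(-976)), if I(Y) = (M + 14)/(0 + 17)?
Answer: -236447/120457920 ≈ -0.0019629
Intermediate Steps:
I(Y) = 29/17 (I(Y) = (15 + 14)/(0 + 17) = 29/17)
I(17)/h + 1/(484*(-976)) = (29/17)/(-870) + 1/(484*(-976)) = (29/17)*(-1/870) + (1/484)*(-1/976) = -1/510 - 1/472384 = -236447/120457920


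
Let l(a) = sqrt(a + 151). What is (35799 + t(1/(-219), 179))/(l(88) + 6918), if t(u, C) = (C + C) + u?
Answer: 18259788892/3493669405 - 7918382*sqrt(239)/10481008215 ≈ 5.2149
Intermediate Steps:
t(u, C) = u + 2*C (t(u, C) = 2*C + u = u + 2*C)
l(a) = sqrt(151 + a)
(35799 + t(1/(-219), 179))/(l(88) + 6918) = (35799 + (1/(-219) + 2*179))/(sqrt(151 + 88) + 6918) = (35799 + (-1/219 + 358))/(sqrt(239) + 6918) = (35799 + 78401/219)/(6918 + sqrt(239)) = 7918382/(219*(6918 + sqrt(239)))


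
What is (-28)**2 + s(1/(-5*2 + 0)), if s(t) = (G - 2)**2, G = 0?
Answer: 788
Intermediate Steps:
s(t) = 4 (s(t) = (0 - 2)**2 = (-2)**2 = 4)
(-28)**2 + s(1/(-5*2 + 0)) = (-28)**2 + 4 = 784 + 4 = 788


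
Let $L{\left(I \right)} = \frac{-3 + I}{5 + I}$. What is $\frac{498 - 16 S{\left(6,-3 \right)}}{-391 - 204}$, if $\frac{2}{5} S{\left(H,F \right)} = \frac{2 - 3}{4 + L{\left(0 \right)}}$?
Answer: $- \frac{1238}{1445} \approx -0.85675$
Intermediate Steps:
$L{\left(I \right)} = \frac{-3 + I}{5 + I}$
$S{\left(H,F \right)} = - \frac{25}{34}$ ($S{\left(H,F \right)} = \frac{5 \frac{2 - 3}{4 + \frac{-3 + 0}{5 + 0}}}{2} = \frac{5 \left(- \frac{1}{4 + \frac{1}{5} \left(-3\right)}\right)}{2} = \frac{5 \left(- \frac{1}{4 - \frac{3}{5}}\right)}{2} = \frac{5 \left(- \frac{1}{\frac{17}{5}}\right)}{2} = \frac{5 \left(\left(-1\right) \frac{5}{17}\right)}{2} = \frac{5}{2} \left(- \frac{5}{17}\right) = - \frac{25}{34}$)
$\frac{498 - 16 S{\left(6,-3 \right)}}{-391 - 204} = \frac{498 - - \frac{200}{17}}{-391 - 204} = \frac{498 + \frac{200}{17}}{-595} = \frac{8666}{17} \left(- \frac{1}{595}\right) = - \frac{1238}{1445}$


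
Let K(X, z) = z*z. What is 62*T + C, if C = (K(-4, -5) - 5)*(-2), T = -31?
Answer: -1962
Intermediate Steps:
K(X, z) = z²
C = -40 (C = ((-5)² - 5)*(-2) = (25 - 5)*(-2) = 20*(-2) = -40)
62*T + C = 62*(-31) - 40 = -1922 - 40 = -1962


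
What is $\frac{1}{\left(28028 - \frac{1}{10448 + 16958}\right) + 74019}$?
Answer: $\frac{27406}{2796700081} \approx 9.7994 \cdot 10^{-6}$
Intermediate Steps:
$\frac{1}{\left(28028 - \frac{1}{10448 + 16958}\right) + 74019} = \frac{1}{\left(28028 - \frac{1}{27406}\right) + 74019} = \frac{1}{\frac{768135367}{27406} + 74019} = \frac{1}{\frac{2796700081}{27406}} = \frac{27406}{2796700081}$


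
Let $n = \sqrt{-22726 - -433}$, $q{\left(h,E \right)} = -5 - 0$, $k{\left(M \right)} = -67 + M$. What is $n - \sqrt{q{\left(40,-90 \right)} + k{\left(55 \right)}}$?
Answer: $i \left(- \sqrt{17} + 3 \sqrt{2477}\right) \approx 145.19 i$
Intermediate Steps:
$q{\left(h,E \right)} = -5$ ($q{\left(h,E \right)} = -5 + 0 = -5$)
$n = 3 i \sqrt{2477}$ ($n = \sqrt{-22726 + \left(506 - 73\right)} = \sqrt{-22726 + 433} = \sqrt{-22293} = 3 i \sqrt{2477} \approx 149.31 i$)
$n - \sqrt{q{\left(40,-90 \right)} + k{\left(55 \right)}} = 3 i \sqrt{2477} - \sqrt{-5 + \left(-67 + 55\right)} = 3 i \sqrt{2477} - \sqrt{-5 - 12} = 3 i \sqrt{2477} - \sqrt{-17} = 3 i \sqrt{2477} - i \sqrt{17} = - i \sqrt{17} + 3 i \sqrt{2477}$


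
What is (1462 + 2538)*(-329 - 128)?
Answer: -1828000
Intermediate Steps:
(1462 + 2538)*(-329 - 128) = 4000*(-457) = -1828000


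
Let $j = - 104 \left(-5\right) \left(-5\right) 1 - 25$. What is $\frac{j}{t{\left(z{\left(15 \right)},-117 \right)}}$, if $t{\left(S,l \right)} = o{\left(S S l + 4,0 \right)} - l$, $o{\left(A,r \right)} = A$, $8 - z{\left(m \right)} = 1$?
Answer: $\frac{2625}{5612} \approx 0.46775$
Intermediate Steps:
$z{\left(m \right)} = 7$ ($z{\left(m \right)} = 8 - 1 = 7$)
$t{\left(S,l \right)} = 4 - l + l S^{2}$ ($t{\left(S,l \right)} = \left(S S l + 4\right) - l = \left(S^{2} l + 4\right) - l = \left(l S^{2} + 4\right) - l = \left(4 + l S^{2}\right) - l = 4 - l + l S^{2}$)
$j = -2625$ ($j = - 104 \cdot 25 \cdot 1 - 25 = \left(-104\right) 25 - 25 = -2600 - 25 = -2625$)
$\frac{j}{t{\left(z{\left(15 \right)},-117 \right)}} = - \frac{2625}{4 - -117 - 117 \cdot 7^{2}} = - \frac{2625}{4 + 117 - 5733} = - \frac{2625}{-5612} = \left(-2625\right) \left(- \frac{1}{5612}\right) = \frac{2625}{5612}$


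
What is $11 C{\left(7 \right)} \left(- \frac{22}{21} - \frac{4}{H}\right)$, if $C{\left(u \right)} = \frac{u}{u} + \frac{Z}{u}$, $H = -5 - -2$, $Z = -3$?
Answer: $\frac{88}{49} \approx 1.7959$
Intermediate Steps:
$H = -3$ ($H = -5 + 2 = -3$)
$C{\left(u \right)} = 1 - \frac{3}{u}$ ($C{\left(u \right)} = \frac{u}{u} - \frac{3}{u} = 1 - \frac{3}{u}$)
$11 C{\left(7 \right)} \left(- \frac{22}{21} - \frac{4}{H}\right) = 11 \frac{-3 + 7}{7} \left(- \frac{22}{21} - \frac{4}{-3}\right) = 11 \cdot \frac{1}{7} \cdot 4 \left(\left(-22\right) \frac{1}{21} - - \frac{4}{3}\right) = 11 \cdot \frac{4}{7} \left(- \frac{22}{21} + \frac{4}{3}\right) = \frac{44}{7} \cdot \frac{2}{7} = \frac{88}{49}$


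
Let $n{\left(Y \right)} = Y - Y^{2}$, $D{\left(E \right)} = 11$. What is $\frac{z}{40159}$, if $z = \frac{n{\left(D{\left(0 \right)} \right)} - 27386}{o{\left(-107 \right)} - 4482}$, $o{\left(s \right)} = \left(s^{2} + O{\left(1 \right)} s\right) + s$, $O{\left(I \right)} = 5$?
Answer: $- \frac{3928}{36286525} \approx -0.00010825$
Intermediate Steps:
$o{\left(s \right)} = s^{2} + 6 s$ ($o{\left(s \right)} = \left(s^{2} + 5 s\right) + s = s^{2} + 6 s$)
$z = - \frac{27496}{6325}$ ($z = \frac{11 \left(1 - 11\right) - 27386}{- 107 \left(6 - 107\right) - 4482} = \frac{11 \left(1 - 11\right) - 27386}{\left(-107\right) \left(-101\right) - 4482} = \frac{11 \left(-10\right) - 27386}{10807 - 4482} = \frac{-110 - 27386}{6325} = \left(-27496\right) \frac{1}{6325} = - \frac{27496}{6325} \approx -4.3472$)
$\frac{z}{40159} = - \frac{27496}{6325 \cdot 40159} = \left(- \frac{27496}{6325}\right) \frac{1}{40159} = - \frac{3928}{36286525}$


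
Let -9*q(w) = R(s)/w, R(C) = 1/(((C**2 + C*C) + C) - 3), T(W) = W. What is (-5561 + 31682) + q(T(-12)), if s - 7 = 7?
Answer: 1136890405/43524 ≈ 26121.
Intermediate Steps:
s = 14 (s = 7 + 7 = 14)
R(C) = 1/(-3 + C + 2*C**2) (R(C) = 1/(((C**2 + C**2) + C) - 3) = 1/((2*C**2 + C) - 3) = 1/((C + 2*C**2) - 3) = 1/(-3 + C + 2*C**2))
q(w) = -1/(3627*w) (q(w) = -1/(9*(-3 + 14 + 2*14**2)*w) = -1/(9*(-3 + 14 + 2*196)*w) = -1/(9*(-3 + 14 + 392)*w) = -1/(9*403*w) = -1/(3627*w))
(-5561 + 31682) + q(T(-12)) = (-5561 + 31682) - 1/3627/(-12) = 26121 - 1/3627*(-1/12) = 26121 + 1/43524 = 1136890405/43524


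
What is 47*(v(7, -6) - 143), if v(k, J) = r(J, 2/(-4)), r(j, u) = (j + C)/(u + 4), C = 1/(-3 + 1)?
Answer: -47658/7 ≈ -6808.3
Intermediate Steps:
C = -1/2 (C = 1/(-2) = -1/2 ≈ -0.50000)
r(j, u) = (-1/2 + j)/(4 + u) (r(j, u) = (j - 1/2)/(u + 4) = (-1/2 + j)/(4 + u))
v(k, J) = -1/7 + 2*J/7 (v(k, J) = (-1/2 + J)/(4 + 2/(-4)) = (-1/2 + J)/(4 + 2*(-1/4)) = (-1/2 + J)/(4 - 1/2) = (-1/2 + J)/(7/2) = 2*(-1/2 + J)/7 = -1/7 + 2*J/7)
47*(v(7, -6) - 143) = 47*((-1/7 + (2/7)*(-6)) - 143) = 47*((-1/7 - 12/7) - 143) = 47*(-13/7 - 143) = 47*(-1014/7) = -47658/7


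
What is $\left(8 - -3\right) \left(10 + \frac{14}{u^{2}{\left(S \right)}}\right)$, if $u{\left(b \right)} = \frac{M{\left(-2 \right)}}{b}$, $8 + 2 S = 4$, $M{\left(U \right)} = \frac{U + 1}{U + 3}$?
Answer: $726$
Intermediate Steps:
$M{\left(U \right)} = \frac{1 + U}{3 + U}$
$S = -2$ ($S = -4 + \frac{1}{2} \cdot 4 = -4 + 2 = -2$)
$u{\left(b \right)} = - \frac{1}{b}$ ($u{\left(b \right)} = \frac{\frac{1}{3 - 2} \left(1 - 2\right)}{b} = \frac{1^{-1} \left(-1\right)}{b} = \frac{1 \left(-1\right)}{b} = - \frac{1}{b}$)
$\left(8 - -3\right) \left(10 + \frac{14}{u^{2}{\left(S \right)}}\right) = \left(8 - -3\right) \left(10 + \frac{14}{\left(- \frac{1}{-2}\right)^{2}}\right) = \left(8 + 3\right) \left(10 + \frac{14}{\left(\left(-1\right) \left(- \frac{1}{2}\right)\right)^{2}}\right) = 11 \left(10 + \frac{14}{\left(\frac{1}{2}\right)^{2}}\right) = 11 \left(10 + 14 \frac{1}{\frac{1}{4}}\right) = 11 \left(10 + 14 \cdot 4\right) = 11 \left(10 + 56\right) = 11 \cdot 66 = 726$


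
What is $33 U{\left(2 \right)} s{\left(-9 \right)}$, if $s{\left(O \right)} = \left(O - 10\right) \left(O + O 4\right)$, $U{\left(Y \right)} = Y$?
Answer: $56430$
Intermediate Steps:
$s{\left(O \right)} = 5 O \left(-10 + O\right)$ ($s{\left(O \right)} = \left(-10 + O\right) \left(O + 4 O\right) = \left(-10 + O\right) 5 O = 5 O \left(-10 + O\right)$)
$33 U{\left(2 \right)} s{\left(-9 \right)} = 33 \cdot 2 \cdot 5 \left(-9\right) \left(-10 - 9\right) = 66 \cdot 5 \left(-9\right) \left(-19\right) = 66 \cdot 855 = 56430$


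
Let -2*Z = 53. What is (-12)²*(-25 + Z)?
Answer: -7416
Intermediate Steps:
Z = -53/2 (Z = -½*53 = -53/2 ≈ -26.500)
(-12)²*(-25 + Z) = (-12)²*(-25 - 53/2) = 144*(-103/2) = -7416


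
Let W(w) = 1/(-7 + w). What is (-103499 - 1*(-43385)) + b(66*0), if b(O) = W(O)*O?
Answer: -60114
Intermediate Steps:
b(O) = O/(-7 + O)
(-103499 - 1*(-43385)) + b(66*0) = (-103499 - 1*(-43385)) + (66*0)/(-7 + 66*0) = (-103499 + 43385) + 0/(-7 + 0) = -60114 + 0/(-7) = -60114 + 0*(-⅐) = -60114 + 0 = -60114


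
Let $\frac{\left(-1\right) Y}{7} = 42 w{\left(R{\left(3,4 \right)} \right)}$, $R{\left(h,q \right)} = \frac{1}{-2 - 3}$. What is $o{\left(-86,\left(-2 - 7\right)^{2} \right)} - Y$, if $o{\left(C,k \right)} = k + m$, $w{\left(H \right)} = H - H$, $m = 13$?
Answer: $94$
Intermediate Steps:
$R{\left(h,q \right)} = - \frac{1}{5}$ ($R{\left(h,q \right)} = \frac{1}{-5} = - \frac{1}{5}$)
$w{\left(H \right)} = 0$
$o{\left(C,k \right)} = 13 + k$ ($o{\left(C,k \right)} = k + 13 = 13 + k$)
$Y = 0$ ($Y = - 7 \cdot 42 \cdot 0 = \left(-7\right) 0 = 0$)
$o{\left(-86,\left(-2 - 7\right)^{2} \right)} - Y = \left(13 + \left(-2 - 7\right)^{2}\right) - 0 = \left(13 + \left(-9\right)^{2}\right) + 0 = \left(13 + 81\right) + 0 = 94 + 0 = 94$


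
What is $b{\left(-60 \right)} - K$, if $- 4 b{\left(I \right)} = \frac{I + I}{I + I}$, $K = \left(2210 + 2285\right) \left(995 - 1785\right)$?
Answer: $\frac{14204199}{4} \approx 3.551 \cdot 10^{6}$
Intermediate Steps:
$K = -3551050$ ($K = 4495 \left(-790\right) = -3551050$)
$b{\left(I \right)} = - \frac{1}{4}$ ($b{\left(I \right)} = - \frac{\left(I + I\right) \frac{1}{I + I}}{4} = - \frac{2 I \frac{1}{2 I}}{4} = \left(- \frac{1}{4}\right) 1 = - \frac{1}{4}$)
$b{\left(-60 \right)} - K = - \frac{1}{4} - -3551050 = - \frac{1}{4} + 3551050 = \frac{14204199}{4}$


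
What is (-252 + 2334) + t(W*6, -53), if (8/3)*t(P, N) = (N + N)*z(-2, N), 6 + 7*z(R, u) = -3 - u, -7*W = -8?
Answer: 12825/7 ≈ 1832.1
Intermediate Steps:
W = 8/7 (W = -⅐*(-8) = 8/7 ≈ 1.1429)
z(R, u) = -9/7 - u/7 (z(R, u) = -6/7 + (-3 - u)/7 = -6/7 + (-3/7 - u/7) = -9/7 - u/7)
t(P, N) = 3*N*(-9/7 - N/7)/4 (t(P, N) = 3*((N + N)*(-9/7 - N/7))/8 = 3*((2*N)*(-9/7 - N/7))/8 = 3*(2*N*(-9/7 - N/7))/8 = 3*N*(-9/7 - N/7)/4)
(-252 + 2334) + t(W*6, -53) = (-252 + 2334) - 3/28*(-53)*(9 - 53) = 2082 - 3/28*(-53)*(-44) = 2082 - 1749/7 = 12825/7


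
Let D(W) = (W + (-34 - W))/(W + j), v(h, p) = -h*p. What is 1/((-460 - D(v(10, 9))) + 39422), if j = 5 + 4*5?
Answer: 65/2532496 ≈ 2.5666e-5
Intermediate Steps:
j = 25 (j = 5 + 20 = 25)
v(h, p) = -h*p
D(W) = -34/(25 + W) (D(W) = (W + (-34 - W))/(W + 25) = -34/(25 + W))
1/((-460 - D(v(10, 9))) + 39422) = 1/((-460 - (-34)/(25 - 1*10*9)) + 39422) = 1/((-460 - (-34)/(25 - 90)) + 39422) = 1/((-460 - (-34)/(-65)) + 39422) = 1/((-460 - (-34)*(-1)/65) + 39422) = 1/((-460 - 1*34/65) + 39422) = 1/((-460 - 34/65) + 39422) = 1/(-29934/65 + 39422) = 1/(2532496/65) = 65/2532496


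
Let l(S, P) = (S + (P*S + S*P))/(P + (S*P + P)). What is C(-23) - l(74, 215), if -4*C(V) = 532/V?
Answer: 719829/187910 ≈ 3.8307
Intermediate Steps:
C(V) = -133/V
l(S, P) = (S + 2*P*S)/(2*P + P*S) (l(S, P) = (S + (P*S + P*S))/(P + (P*S + P)) = (S + 2*P*S)/(P + (P + P*S)) = (S + 2*P*S)/(2*P + P*S))
C(-23) - l(74, 215) = -133/(-23) - 74*(1 + 2*215)/(215*(2 + 74)) = -133*(-1/23) - 74*(1 + 430)/(215*76) = 133/23 - 74*431/(215*76) = 133/23 - 1*15947/8170 = 133/23 - 15947/8170 = 719829/187910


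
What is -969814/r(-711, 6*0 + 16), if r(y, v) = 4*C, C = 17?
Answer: -484907/34 ≈ -14262.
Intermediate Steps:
r(y, v) = 68 (r(y, v) = 4*17 = 68)
-969814/r(-711, 6*0 + 16) = -969814/68 = -969814*1/68 = -484907/34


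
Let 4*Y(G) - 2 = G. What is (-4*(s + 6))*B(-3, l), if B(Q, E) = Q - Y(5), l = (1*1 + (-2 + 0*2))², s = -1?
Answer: 95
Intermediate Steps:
Y(G) = ½ + G/4
l = 1 (l = (1 + (-2 + 0))² = (1 - 2)² = (-1)² = 1)
B(Q, E) = -7/4 + Q (B(Q, E) = Q - (½ + (¼)*5) = Q - (½ + 5/4) = Q - 1*7/4 = Q - 7/4 = -7/4 + Q)
(-4*(s + 6))*B(-3, l) = (-4*(-1 + 6))*(-7/4 - 3) = -4*5*(-19/4) = -20*(-19/4) = 95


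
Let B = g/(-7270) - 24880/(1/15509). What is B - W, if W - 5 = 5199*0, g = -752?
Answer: -1402615366999/3635 ≈ -3.8586e+8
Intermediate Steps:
W = 5 (W = 5 + 5199*0 = 5 + 0 = 5)
B = -1402615348824/3635 (B = -752/(-7270) - 24880/(1/15509) = -752*(-1/7270) - 24880/1/15509 = 376/3635 - 24880*15509 = 376/3635 - 385863920 = -1402615348824/3635 ≈ -3.8586e+8)
B - W = -1402615348824/3635 - 1*5 = -1402615348824/3635 - 5 = -1402615366999/3635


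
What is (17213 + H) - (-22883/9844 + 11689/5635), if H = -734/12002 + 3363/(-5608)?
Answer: 349265378804232811/20291274675560 ≈ 17213.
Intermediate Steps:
H = -22239499/33653608 (H = -734*1/12002 + 3363*(-1/5608) = -367/6001 - 3363/5608 = -22239499/33653608 ≈ -0.66084)
(17213 + H) - (-22883/9844 + 11689/5635) = (17213 - 22239499/33653608) - (-22883/9844 + 11689/5635) = 579257315005/33653608 - (-22883*1/9844 + 11689*(1/5635)) = 579257315005/33653608 - (-22883/9844 + 11689/5635) = 579257315005/33653608 - 1*(-603443/2411780) = 579257315005/33653608 + 603443/2411780 = 349265378804232811/20291274675560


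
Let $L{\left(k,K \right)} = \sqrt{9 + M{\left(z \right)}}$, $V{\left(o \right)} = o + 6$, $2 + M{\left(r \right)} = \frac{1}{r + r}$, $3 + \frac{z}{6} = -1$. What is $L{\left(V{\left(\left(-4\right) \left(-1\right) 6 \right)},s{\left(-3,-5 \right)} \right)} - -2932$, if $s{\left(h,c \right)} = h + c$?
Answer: $2932 + \frac{\sqrt{1005}}{12} \approx 2934.6$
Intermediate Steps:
$z = -24$ ($z = -18 + 6 \left(-1\right) = -18 - 6 = -24$)
$M{\left(r \right)} = -2 + \frac{1}{2 r}$ ($M{\left(r \right)} = -2 + \frac{1}{r + r} = -2 + \frac{1}{2 r}$)
$V{\left(o \right)} = 6 + o$
$s{\left(h,c \right)} = c + h$
$L{\left(k,K \right)} = \frac{\sqrt{1005}}{12}$ ($L{\left(k,K \right)} = \sqrt{9 - \left(2 - \frac{1}{2 \left(-24\right)}\right)} = \sqrt{9 + \left(-2 + \frac{1}{2} \left(- \frac{1}{24}\right)\right)} = \sqrt{9 - \frac{97}{48}} = \sqrt{\frac{335}{48}} = \frac{\sqrt{1005}}{12}$)
$L{\left(V{\left(\left(-4\right) \left(-1\right) 6 \right)},s{\left(-3,-5 \right)} \right)} - -2932 = \frac{\sqrt{1005}}{12} - -2932 = \frac{\sqrt{1005}}{12} + 2932 = 2932 + \frac{\sqrt{1005}}{12}$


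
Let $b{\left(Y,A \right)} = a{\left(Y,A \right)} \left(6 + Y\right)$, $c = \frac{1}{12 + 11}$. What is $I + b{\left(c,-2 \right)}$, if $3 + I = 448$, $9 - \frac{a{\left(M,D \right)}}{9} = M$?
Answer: $\frac{493111}{529} \approx 932.16$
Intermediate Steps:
$c = \frac{1}{23} \approx 0.043478$
$a{\left(M,D \right)} = 81 - 9 M$
$b{\left(Y,A \right)} = \left(6 + Y\right) \left(81 - 9 Y\right)$ ($b{\left(Y,A \right)} = \left(81 - 9 Y\right) \left(6 + Y\right) = \left(6 + Y\right) \left(81 - 9 Y\right)$)
$I = 445$ ($I = -3 + 448 = 445$)
$I + b{\left(c,-2 \right)} = 445 - 9 \left(-9 + \frac{1}{23}\right) \left(6 + \frac{1}{23}\right) = 445 - \left(- \frac{1854}{23}\right) \frac{139}{23} = 445 + \frac{257706}{529} = \frac{493111}{529}$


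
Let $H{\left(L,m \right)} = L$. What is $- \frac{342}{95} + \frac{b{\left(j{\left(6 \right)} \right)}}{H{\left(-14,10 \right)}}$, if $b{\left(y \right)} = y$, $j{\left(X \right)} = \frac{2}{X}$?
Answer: $- \frac{761}{210} \approx -3.6238$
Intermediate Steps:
$- \frac{342}{95} + \frac{b{\left(j{\left(6 \right)} \right)}}{H{\left(-14,10 \right)}} = - \frac{342}{95} + \frac{2 \cdot \frac{1}{6}}{-14} = \left(-342\right) \frac{1}{95} + 2 \cdot \frac{1}{6} \left(- \frac{1}{14}\right) = - \frac{18}{5} + \frac{1}{3} \left(- \frac{1}{14}\right) = - \frac{18}{5} - \frac{1}{42} = - \frac{761}{210}$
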